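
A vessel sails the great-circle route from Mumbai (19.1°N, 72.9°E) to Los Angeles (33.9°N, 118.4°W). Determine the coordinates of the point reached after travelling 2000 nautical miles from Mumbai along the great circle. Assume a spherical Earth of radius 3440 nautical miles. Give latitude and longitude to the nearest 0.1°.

From cos δ = sin φ₁ sin φ₂ + cos φ₁ cos φ₂ cos Δλ, the central angle is δ ≈ 2.198 rad (125.9°). The total great-circle distance is δ·R ≈ 2.198 × 3440 ≈ 7560 nmi, so the target fraction is f = 2000/7560 ≈ 0.265.
Interpolate at f ≈ 0.265 with slerp weights a = sin((1−f)δ)/sin δ ≈ 1.233, b = sin(fδ)/sin δ ≈ 0.678.
p = a·p₁ + b·p₂ ≈ (0.075, 0.619, 0.782); φ = arcsin(p_z) ≈ 51.43°, λ = atan2(p_y, p_x) ≈ 83.09°.

≈ 51.4°N, 83.1°E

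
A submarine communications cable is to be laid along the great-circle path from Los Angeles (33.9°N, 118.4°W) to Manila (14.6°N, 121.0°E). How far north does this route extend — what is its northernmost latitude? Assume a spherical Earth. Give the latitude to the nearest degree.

≈ 44°N

The great circle lies in the plane with unit normal n̂ = (p₁ × p₂)/|p₁ × p₂|.
Here n̂_z ≈ -0.718; the vertex latitude is φ_max = arccos|n̂_z| ≈ 44.1°.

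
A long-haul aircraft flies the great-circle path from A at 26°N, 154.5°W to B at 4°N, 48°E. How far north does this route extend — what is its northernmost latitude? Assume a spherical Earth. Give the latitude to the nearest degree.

The great circle lies in the plane with unit normal n̂ = (p₁ × p₂)/|p₁ × p₂|.
Here n̂_z ≈ -0.569; the vertex latitude is φ_max = arccos|n̂_z| ≈ 55.3°.

≈ 55°N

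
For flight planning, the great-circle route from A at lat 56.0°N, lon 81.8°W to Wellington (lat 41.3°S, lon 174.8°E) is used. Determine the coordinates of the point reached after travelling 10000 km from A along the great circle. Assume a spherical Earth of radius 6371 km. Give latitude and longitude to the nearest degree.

The haversine formula gives a central angle δ ≈ 2.271 rad (130.1°) between the endpoints. The total great-circle distance is δ·R ≈ 2.271 × 6371 ≈ 14470 km, so the target fraction is f = 10000/14470 ≈ 0.691.
Interpolate at f ≈ 0.691 with slerp weights a = sin((1−f)δ)/sin δ ≈ 0.844, b = sin(fδ)/sin δ ≈ 1.308.
p = a·p₁ + b·p₂ ≈ (-0.911, -0.378, -0.163); φ = arcsin(p_z) ≈ -9.40°, λ = atan2(p_y, p_x) ≈ -157.46°.

≈ lat 9°S, lon 157°W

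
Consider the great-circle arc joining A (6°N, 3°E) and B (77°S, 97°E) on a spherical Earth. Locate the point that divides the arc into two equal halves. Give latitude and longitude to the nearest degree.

Write both endpoints as unit vectors p₁, p₂ with components (cos φ cos λ, cos φ sin λ, sin φ).
The central angle between the endpoints is δ = arccos(p₁·p₂) ≈ 1.689 rad (96.7°).
Interpolate at f = 1/2 with slerp weights a = sin((1−f)δ)/sin δ ≈ 0.753, b = sin(fδ)/sin δ ≈ 0.753.
p = a·p₁ + b·p₂ ≈ (0.727, 0.207, -0.655); φ = arcsin(p_z) ≈ -40.90°, λ = atan2(p_y, p_x) ≈ 15.91°.

≈ (41°S, 16°E)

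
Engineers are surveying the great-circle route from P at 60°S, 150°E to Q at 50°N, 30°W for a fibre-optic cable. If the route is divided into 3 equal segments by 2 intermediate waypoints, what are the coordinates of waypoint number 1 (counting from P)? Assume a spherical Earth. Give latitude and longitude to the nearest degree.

≈ 63°S, 30°W

Write both endpoints as unit vectors p₁, p₂ with components (cos φ cos λ, cos φ sin λ, sin φ).
The central angle between the endpoints is δ = arccos(p₁·p₂) ≈ 2.967 rad (170.0°).
Interpolate at f = 1/3 with slerp weights a = sin((1−f)δ)/sin δ ≈ 5.288, b = sin(fδ)/sin δ ≈ 4.811.
p = a·p₁ + b·p₂ ≈ (0.389, -0.224, -0.894); φ = arcsin(p_z) ≈ -63.33°, λ = atan2(p_y, p_x) ≈ -30.00°.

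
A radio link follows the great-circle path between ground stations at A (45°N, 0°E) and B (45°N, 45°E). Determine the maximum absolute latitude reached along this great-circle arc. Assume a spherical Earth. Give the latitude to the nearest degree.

The great circle lies in the plane with unit normal n̂ = (p₁ × p₂)/|p₁ × p₂|.
Here n̂_z ≈ +0.679; the vertex latitude is φ_max = arccos|n̂_z| ≈ 47.3°.

≈ 47°N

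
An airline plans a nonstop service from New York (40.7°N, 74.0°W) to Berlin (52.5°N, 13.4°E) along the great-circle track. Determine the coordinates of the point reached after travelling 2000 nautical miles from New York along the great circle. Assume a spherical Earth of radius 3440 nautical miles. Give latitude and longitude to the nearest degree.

≈ 56°N, 28°W

From cos δ = sin φ₁ sin φ₂ + cos φ₁ cos φ₂ cos Δλ, the central angle is δ ≈ 1.002 rad (57.4°). The total great-circle distance is δ·R ≈ 1.002 × 3440 ≈ 3448 nmi, so the target fraction is f = 2000/3448 ≈ 0.580.
Interpolate at f ≈ 0.580 with slerp weights a = sin((1−f)δ)/sin δ ≈ 0.485, b = sin(fδ)/sin δ ≈ 0.652.
p = a·p₁ + b·p₂ ≈ (0.487, -0.261, 0.833); φ = arcsin(p_z) ≈ 56.43°, λ = atan2(p_y, p_x) ≈ -28.22°.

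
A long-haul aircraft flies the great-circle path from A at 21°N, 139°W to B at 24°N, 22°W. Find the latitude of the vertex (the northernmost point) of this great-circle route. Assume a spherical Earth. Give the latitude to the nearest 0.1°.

The great circle lies in the plane with unit normal n̂ = (p₁ × p₂)/|p₁ × p₂|.
Here n̂_z ≈ +0.783; the vertex latitude is φ_max = arccos|n̂_z| ≈ 38.5°.

≈ 38.5°N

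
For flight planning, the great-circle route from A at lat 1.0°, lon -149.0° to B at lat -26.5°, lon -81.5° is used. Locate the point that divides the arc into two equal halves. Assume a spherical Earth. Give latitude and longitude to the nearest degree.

≈ lat -15°, lon -117°

Write both endpoints as unit vectors p₁, p₂ with components (cos φ cos λ, cos φ sin λ, sin φ).
The central angle between the endpoints is δ = arccos(p₁·p₂) ≈ 1.230 rad (70.4°).
Interpolate at f = 1/2 with slerp weights a = sin((1−f)δ)/sin δ ≈ 0.612, b = sin(fδ)/sin δ ≈ 0.612.
p = a·p₁ + b·p₂ ≈ (-0.444, -0.857, -0.262); φ = arcsin(p_z) ≈ -15.21°, λ = atan2(p_y, p_x) ≈ -117.37°.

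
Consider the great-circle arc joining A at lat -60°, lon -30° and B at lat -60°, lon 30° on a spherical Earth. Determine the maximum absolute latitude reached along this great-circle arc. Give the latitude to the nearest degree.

The great circle lies in the plane with unit normal n̂ = (p₁ × p₂)/|p₁ × p₂|.
Here n̂_z ≈ +0.447; the vertex latitude is φ_max = arccos|n̂_z| ≈ 63.4°.
Check via Clairaut: cos φ_max = |cos φ₁| · sin C = cos(60.0°)·sin(116.6°) ≈ 0.447, again giving ≈ 63.4°.

≈ -63°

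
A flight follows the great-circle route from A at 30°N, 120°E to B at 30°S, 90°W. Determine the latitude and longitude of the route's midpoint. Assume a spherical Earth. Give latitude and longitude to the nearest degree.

≈ 0°N, 165°W

From cos δ = sin φ₁ sin φ₂ + cos φ₁ cos φ₂ cos Δλ, the central angle is δ ≈ 2.689 rad (154.1°).
Interpolate at f = 1/2 with slerp weights a = sin((1−f)δ)/sin δ ≈ 2.231, b = sin(fδ)/sin δ ≈ 2.231.
p = a·p₁ + b·p₂ ≈ (-0.966, -0.259, 0.000); φ = arcsin(p_z) ≈ 0.00°, λ = atan2(p_y, p_x) ≈ -165.00°.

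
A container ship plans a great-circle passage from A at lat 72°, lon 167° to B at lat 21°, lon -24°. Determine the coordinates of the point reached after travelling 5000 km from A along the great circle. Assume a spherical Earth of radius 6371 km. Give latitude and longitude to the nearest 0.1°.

The haversine formula gives a central angle δ ≈ 1.513 rad (86.7°) between the endpoints. The total great-circle distance is δ·R ≈ 1.513 × 6371 ≈ 9640 km, so the target fraction is f = 5000/9640 ≈ 0.519.
Interpolate at f ≈ 0.519 with slerp weights a = sin((1−f)δ)/sin δ ≈ 0.667, b = sin(fδ)/sin δ ≈ 0.708.
p = a·p₁ + b·p₂ ≈ (0.403, -0.222, 0.888); φ = arcsin(p_z) ≈ 62.59°, λ = atan2(p_y, p_x) ≈ -28.90°.

≈ lat 62.6°, lon -28.9°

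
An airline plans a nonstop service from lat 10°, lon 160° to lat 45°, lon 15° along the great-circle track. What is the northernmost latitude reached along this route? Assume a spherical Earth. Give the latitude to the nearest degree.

The great circle lies in the plane with unit normal n̂ = (p₁ × p₂)/|p₁ × p₂|.
Here n̂_z ≈ -0.447; the vertex latitude is φ_max = arccos|n̂_z| ≈ 63.5°.

≈ 63°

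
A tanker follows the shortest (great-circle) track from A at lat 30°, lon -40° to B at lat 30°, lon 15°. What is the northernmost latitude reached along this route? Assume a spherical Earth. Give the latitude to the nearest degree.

The great circle lies in the plane with unit normal n̂ = (p₁ × p₂)/|p₁ × p₂|.
Here n̂_z ≈ +0.838; the vertex latitude is φ_max = arccos|n̂_z| ≈ 33.1°.

≈ 33°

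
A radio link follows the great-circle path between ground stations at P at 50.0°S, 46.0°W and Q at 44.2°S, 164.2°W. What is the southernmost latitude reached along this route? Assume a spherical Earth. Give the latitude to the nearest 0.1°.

≈ 64.7°S

The great circle lies in the plane with unit normal n̂ = (p₁ × p₂)/|p₁ × p₂|.
Here n̂_z ≈ -0.428; the vertex latitude is φ_max = arccos|n̂_z| ≈ 64.7°.
Check via Clairaut: cos φ_max = |cos φ₁| · sin C = cos(50.0°)·sin(138.2°) ≈ 0.428, again giving ≈ 64.7°.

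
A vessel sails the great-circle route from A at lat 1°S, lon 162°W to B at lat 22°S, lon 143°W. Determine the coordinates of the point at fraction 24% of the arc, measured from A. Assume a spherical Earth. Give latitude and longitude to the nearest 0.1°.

Convert each endpoint to a unit vector on the sphere (x = cos φ cos λ, y = cos φ sin λ, z = sin φ).
The central angle between the endpoints is δ = arccos(p₁·p₂) ≈ 0.488 rad (28.0°).
Interpolate at f = 0.24 with slerp weights a = sin((1−f)δ)/sin δ ≈ 0.773, b = sin(fδ)/sin δ ≈ 0.249.
p = a·p₁ + b·p₂ ≈ (-0.920, -0.378, -0.107); φ = arcsin(p_z) ≈ -6.13°, λ = atan2(p_y, p_x) ≈ -157.66°.

≈ lat 6.1°S, lon 157.7°W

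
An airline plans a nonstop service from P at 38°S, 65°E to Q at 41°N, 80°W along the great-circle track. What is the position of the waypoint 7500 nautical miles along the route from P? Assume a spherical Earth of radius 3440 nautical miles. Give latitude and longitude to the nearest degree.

≈ 33°N, 46°W

From cos δ = sin φ₁ sin φ₂ + cos φ₁ cos φ₂ cos Δλ, the central angle is δ ≈ 2.671 rad (153.0°). The total great-circle distance is δ·R ≈ 2.671 × 3440 ≈ 9187 nmi, so the target fraction is f = 7500/9187 ≈ 0.816.
Interpolate at f ≈ 0.816 with slerp weights a = sin((1−f)δ)/sin δ ≈ 1.037, b = sin(fδ)/sin δ ≈ 1.807.
p = a·p₁ + b·p₂ ≈ (0.582, -0.602, 0.547); φ = arcsin(p_z) ≈ 33.13°, λ = atan2(p_y, p_x) ≈ -45.95°.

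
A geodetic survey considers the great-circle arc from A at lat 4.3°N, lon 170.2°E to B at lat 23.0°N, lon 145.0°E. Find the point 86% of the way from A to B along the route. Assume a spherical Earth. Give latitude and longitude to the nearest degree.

From cos δ = sin φ₁ sin φ₂ + cos φ₁ cos φ₂ cos Δλ, the central angle is δ ≈ 0.536 rad (30.7°).
Interpolate at f = 0.86 with slerp weights a = sin((1−f)δ)/sin δ ≈ 0.147, b = sin(fδ)/sin δ ≈ 0.871.
p = a·p₁ + b·p₂ ≈ (-0.801, 0.485, 0.351); φ = arcsin(p_z) ≈ 20.57°, λ = atan2(p_y, p_x) ≈ 148.82°.

≈ lat 21°N, lon 149°E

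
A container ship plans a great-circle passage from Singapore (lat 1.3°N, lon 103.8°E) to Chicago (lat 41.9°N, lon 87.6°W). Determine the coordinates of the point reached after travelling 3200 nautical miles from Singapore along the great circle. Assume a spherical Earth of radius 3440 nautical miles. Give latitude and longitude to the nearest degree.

≈ lat 53°N, lon 120°E

The haversine formula gives a central angle δ ≈ 2.366 rad (135.6°) between the endpoints. The total great-circle distance is δ·R ≈ 2.366 × 3440 ≈ 8140 nmi, so the target fraction is f = 3200/8140 ≈ 0.393.
Interpolate at f ≈ 0.393 with slerp weights a = sin((1−f)δ)/sin δ ≈ 1.416, b = sin(fδ)/sin δ ≈ 1.146.
p = a·p₁ + b·p₂ ≈ (-0.302, 0.523, 0.797); φ = arcsin(p_z) ≈ 52.86°, λ = atan2(p_y, p_x) ≈ 120.01°.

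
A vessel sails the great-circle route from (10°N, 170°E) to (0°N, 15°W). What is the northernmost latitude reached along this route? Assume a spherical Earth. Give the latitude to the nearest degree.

≈ 64°N

The great circle lies in the plane with unit normal n̂ = (p₁ × p₂)/|p₁ × p₂|.
Here n̂_z ≈ +0.443; the vertex latitude is φ_max = arccos|n̂_z| ≈ 63.7°.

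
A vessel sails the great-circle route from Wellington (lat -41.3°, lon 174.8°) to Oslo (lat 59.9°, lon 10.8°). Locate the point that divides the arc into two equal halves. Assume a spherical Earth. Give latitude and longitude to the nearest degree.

Convert each endpoint to a unit vector on the sphere (x = cos φ cos λ, y = cos φ sin λ, z = sin φ).
The central angle between the endpoints is δ = arccos(p₁·p₂) ≈ 2.774 rad (158.9°).
Interpolate at f = 1/2 with slerp weights a = sin((1−f)δ)/sin δ ≈ 2.735, b = sin(fδ)/sin δ ≈ 2.735.
p = a·p₁ + b·p₂ ≈ (-0.699, 0.443, 0.561); φ = arcsin(p_z) ≈ 34.14°, λ = atan2(p_y, p_x) ≈ 147.62°.

≈ lat 34°, lon 148°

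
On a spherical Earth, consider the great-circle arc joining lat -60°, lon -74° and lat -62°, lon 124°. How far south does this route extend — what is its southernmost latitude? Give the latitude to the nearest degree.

≈ -85°

The great circle lies in the plane with unit normal n̂ = (p₁ × p₂)/|p₁ × p₂|.
Here n̂_z ≈ -0.086; the vertex latitude is φ_max = arccos|n̂_z| ≈ 85.1°.
Check via Clairaut: cos φ_max = |cos φ₁| · sin C = cos(60.0°)·sin(170.1°) ≈ 0.086, again giving ≈ 85.1°.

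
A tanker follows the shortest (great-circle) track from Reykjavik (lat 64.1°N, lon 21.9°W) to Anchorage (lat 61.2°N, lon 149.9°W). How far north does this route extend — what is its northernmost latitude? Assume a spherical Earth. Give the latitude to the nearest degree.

The great circle lies in the plane with unit normal n̂ = (p₁ × p₂)/|p₁ × p₂|.
Here n̂_z ≈ -0.220; the vertex latitude is φ_max = arccos|n̂_z| ≈ 77.3°.
Check via Clairaut: cos φ_max = |cos φ₁| · sin C = cos(64.1°)·sin(30.3°) ≈ 0.220, again giving ≈ 77.3°.

≈ 77°N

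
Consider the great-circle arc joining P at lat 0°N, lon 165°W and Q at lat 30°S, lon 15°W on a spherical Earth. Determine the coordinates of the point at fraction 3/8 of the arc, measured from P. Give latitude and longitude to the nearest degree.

≈ lat 37°S, lon 125°W

Convert each endpoint to a unit vector on the sphere (x = cos φ cos λ, y = cos φ sin λ, z = sin φ).
The central angle between the endpoints is δ = arccos(p₁·p₂) ≈ 2.419 rad (138.6°).
Interpolate at f = 3/8 with slerp weights a = sin((1−f)δ)/sin δ ≈ 1.509, b = sin(fδ)/sin δ ≈ 1.191.
p = a·p₁ + b·p₂ ≈ (-0.462, -0.658, -0.595); φ = arcsin(p_z) ≈ -36.54°, λ = atan2(p_y, p_x) ≈ -125.07°.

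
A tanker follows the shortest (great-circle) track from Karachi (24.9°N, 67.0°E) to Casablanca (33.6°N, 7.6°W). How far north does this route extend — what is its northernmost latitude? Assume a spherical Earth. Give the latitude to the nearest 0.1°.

The great circle lies in the plane with unit normal n̂ = (p₁ × p₂)/|p₁ × p₂|.
Here n̂_z ≈ -0.808; the vertex latitude is φ_max = arccos|n̂_z| ≈ 36.1°.
Check via Clairaut: cos φ_max = |cos φ₁| · sin C = cos(24.9°)·sin(63.0°) ≈ 0.808, again giving ≈ 36.1°.

≈ 36.1°N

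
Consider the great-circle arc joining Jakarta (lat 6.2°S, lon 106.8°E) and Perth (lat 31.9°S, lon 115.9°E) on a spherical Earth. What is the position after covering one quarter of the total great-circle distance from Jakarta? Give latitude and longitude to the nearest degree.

≈ lat 13°S, lon 109°E

Convert each endpoint to a unit vector on the sphere (x = cos φ cos λ, y = cos φ sin λ, z = sin φ).
The central angle between the endpoints is δ = arccos(p₁·p₂) ≈ 0.472 rad (27.1°).
Interpolate at f = 1/4 with slerp weights a = sin((1−f)δ)/sin δ ≈ 0.762, b = sin(fδ)/sin δ ≈ 0.259.
p = a·p₁ + b·p₂ ≈ (-0.315, 0.923, -0.219); φ = arcsin(p_z) ≈ -12.66°, λ = atan2(p_y, p_x) ≈ 108.84°.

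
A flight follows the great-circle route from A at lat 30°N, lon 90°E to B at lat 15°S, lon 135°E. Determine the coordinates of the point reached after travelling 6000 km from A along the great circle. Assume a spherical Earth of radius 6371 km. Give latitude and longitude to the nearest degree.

Convert each endpoint to a unit vector on the sphere (x = cos φ cos λ, y = cos φ sin λ, z = sin φ).
The central angle between the endpoints is δ = arccos(p₁·p₂) ≈ 1.090 rad (62.5°). The total great-circle distance is δ·R ≈ 1.090 × 6371 ≈ 6947 km, so the target fraction is f = 6000/6947 ≈ 0.864.
Interpolate at f ≈ 0.864 with slerp weights a = sin((1−f)δ)/sin δ ≈ 0.167, b = sin(fδ)/sin δ ≈ 0.912.
p = a·p₁ + b·p₂ ≈ (-0.623, 0.767, -0.152); φ = arcsin(p_z) ≈ -8.77°, λ = atan2(p_y, p_x) ≈ 129.06°.

≈ lat 9°S, lon 129°E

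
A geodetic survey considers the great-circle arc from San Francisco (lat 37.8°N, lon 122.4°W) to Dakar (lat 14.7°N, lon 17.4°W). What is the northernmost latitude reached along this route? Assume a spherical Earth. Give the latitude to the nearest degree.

The great circle lies in the plane with unit normal n̂ = (p₁ × p₂)/|p₁ × p₂|.
Here n̂_z ≈ +0.739; the vertex latitude is φ_max = arccos|n̂_z| ≈ 42.4°.
Check via Clairaut: cos φ_max = |cos φ₁| · sin C = cos(37.8°)·sin(69.3°) ≈ 0.739, again giving ≈ 42.4°.

≈ 42°N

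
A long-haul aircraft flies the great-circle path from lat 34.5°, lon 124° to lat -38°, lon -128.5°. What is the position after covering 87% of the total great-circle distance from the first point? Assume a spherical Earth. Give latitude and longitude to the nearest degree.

Write both endpoints as unit vectors p₁, p₂ with components (cos φ cos λ, cos φ sin λ, sin φ).
The central angle between the endpoints is δ = arccos(p₁·p₂) ≈ 2.146 rad (123.0°).
Interpolate at f = 0.87 with slerp weights a = sin((1−f)δ)/sin δ ≈ 0.328, b = sin(fδ)/sin δ ≈ 1.140.
p = a·p₁ + b·p₂ ≈ (-0.710, -0.479, -0.516); φ = arcsin(p_z) ≈ -31.06°, λ = atan2(p_y, p_x) ≈ -146.02°.

≈ lat -31°, lon -146°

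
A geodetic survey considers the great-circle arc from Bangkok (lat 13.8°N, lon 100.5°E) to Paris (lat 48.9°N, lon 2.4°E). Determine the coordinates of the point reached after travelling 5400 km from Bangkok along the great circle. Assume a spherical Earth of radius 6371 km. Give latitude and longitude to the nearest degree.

The haversine formula gives a central angle δ ≈ 1.481 rad (84.8°) between the endpoints. The total great-circle distance is δ·R ≈ 1.481 × 6371 ≈ 9435 km, so the target fraction is f = 5400/9435 ≈ 0.572.
Interpolate at f ≈ 0.572 with slerp weights a = sin((1−f)δ)/sin δ ≈ 0.594, b = sin(fδ)/sin δ ≈ 0.753.
p = a·p₁ + b·p₂ ≈ (0.389, 0.588, 0.709); φ = arcsin(p_z) ≈ 45.15°, λ = atan2(p_y, p_x) ≈ 56.50°.

≈ lat 45°N, lon 57°E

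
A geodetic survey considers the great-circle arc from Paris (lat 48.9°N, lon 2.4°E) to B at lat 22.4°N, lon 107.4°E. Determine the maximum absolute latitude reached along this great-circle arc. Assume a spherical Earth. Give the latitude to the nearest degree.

The great circle lies in the plane with unit normal n̂ = (p₁ × p₂)/|p₁ × p₂|.
Here n̂_z ≈ +0.592; the vertex latitude is φ_max = arccos|n̂_z| ≈ 53.7°.
Check via Clairaut: cos φ_max = |cos φ₁| · sin C = cos(48.9°)·sin(64.2°) ≈ 0.592, again giving ≈ 53.7°.

≈ 54°N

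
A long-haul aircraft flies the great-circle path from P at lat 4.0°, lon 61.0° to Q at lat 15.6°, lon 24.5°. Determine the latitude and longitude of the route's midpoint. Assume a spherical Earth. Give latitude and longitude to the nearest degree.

Convert each endpoint to a unit vector on the sphere (x = cos φ cos λ, y = cos φ sin λ, z = sin φ).
The central angle between the endpoints is δ = arccos(p₁·p₂) ≈ 0.658 rad (37.7°).
Interpolate at f = 1/2 with slerp weights a = sin((1−f)δ)/sin δ ≈ 0.528, b = sin(fδ)/sin δ ≈ 0.528.
p = a·p₁ + b·p₂ ≈ (0.719, 0.672, 0.179); φ = arcsin(p_z) ≈ 10.31°, λ = atan2(p_y, p_x) ≈ 43.08°.

≈ lat 10°, lon 43°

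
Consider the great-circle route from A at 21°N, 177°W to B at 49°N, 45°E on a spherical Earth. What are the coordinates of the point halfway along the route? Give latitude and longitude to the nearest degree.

≈ 61°N, 138°E

Convert each endpoint to a unit vector on the sphere (x = cos φ cos λ, y = cos φ sin λ, z = sin φ).
The central angle between the endpoints is δ = arccos(p₁·p₂) ≈ 1.757 rad (100.6°).
Interpolate at f = 1/2 with slerp weights a = sin((1−f)δ)/sin δ ≈ 0.783, b = sin(fδ)/sin δ ≈ 0.783.
p = a·p₁ + b·p₂ ≈ (-0.367, 0.325, 0.872); φ = arcsin(p_z) ≈ 60.65°, λ = atan2(p_y, p_x) ≈ 138.46°.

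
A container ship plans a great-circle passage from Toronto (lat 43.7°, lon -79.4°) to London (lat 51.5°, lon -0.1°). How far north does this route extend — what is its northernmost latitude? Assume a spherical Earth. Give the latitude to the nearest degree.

≈ 56°

The great circle lies in the plane with unit normal n̂ = (p₁ × p₂)/|p₁ × p₂|.
Here n̂_z ≈ +0.566; the vertex latitude is φ_max = arccos|n̂_z| ≈ 55.5°.
Check via Clairaut: cos φ_max = |cos φ₁| · sin C = cos(43.7°)·sin(51.5°) ≈ 0.566, again giving ≈ 55.5°.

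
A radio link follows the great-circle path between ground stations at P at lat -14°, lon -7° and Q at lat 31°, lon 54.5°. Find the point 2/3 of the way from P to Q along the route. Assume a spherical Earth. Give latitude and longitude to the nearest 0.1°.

The haversine formula gives a central angle δ ≈ 1.295 rad (74.2°) between the endpoints.
Interpolate at f = 2/3 with slerp weights a = sin((1−f)δ)/sin δ ≈ 0.435, b = sin(fδ)/sin δ ≈ 0.790.
p = a·p₁ + b·p₂ ≈ (0.812, 0.500, 0.302); φ = arcsin(p_z) ≈ 17.56°, λ = atan2(p_y, p_x) ≈ 31.61°.

≈ lat 17.6°, lon 31.6°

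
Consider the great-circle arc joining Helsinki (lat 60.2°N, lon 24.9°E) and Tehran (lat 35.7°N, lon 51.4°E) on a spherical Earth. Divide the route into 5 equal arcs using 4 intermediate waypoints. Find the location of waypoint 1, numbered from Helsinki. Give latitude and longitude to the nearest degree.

Write both endpoints as unit vectors p₁, p₂ with components (cos φ cos λ, cos φ sin λ, sin φ).
The central angle between the endpoints is δ = arccos(p₁·p₂) ≈ 0.521 rad (29.8°).
Interpolate at f = 1/5 with slerp weights a = sin((1−f)δ)/sin δ ≈ 0.813, b = sin(fδ)/sin δ ≈ 0.209.
p = a·p₁ + b·p₂ ≈ (0.472, 0.303, 0.828); φ = arcsin(p_z) ≈ 55.86°, λ = atan2(p_y, p_x) ≈ 32.65°.

≈ lat 56°N, lon 33°E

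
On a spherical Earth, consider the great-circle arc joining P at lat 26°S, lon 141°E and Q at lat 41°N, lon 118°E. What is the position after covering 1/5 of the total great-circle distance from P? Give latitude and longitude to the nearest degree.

The haversine formula gives a central angle δ ≈ 1.227 rad (70.3°) between the endpoints.
Interpolate at f = 1/5 with slerp weights a = sin((1−f)δ)/sin δ ≈ 0.883, b = sin(fδ)/sin δ ≈ 0.258.
p = a·p₁ + b·p₂ ≈ (-0.708, 0.671, -0.218); φ = arcsin(p_z) ≈ -12.58°, λ = atan2(p_y, p_x) ≈ 136.53°.

≈ lat 13°S, lon 137°E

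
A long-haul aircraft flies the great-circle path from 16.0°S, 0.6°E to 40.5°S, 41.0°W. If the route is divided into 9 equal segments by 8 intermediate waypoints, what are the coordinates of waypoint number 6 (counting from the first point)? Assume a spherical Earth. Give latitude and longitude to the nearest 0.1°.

≈ 33.9°S, 24.8°W

Write both endpoints as unit vectors p₁, p₂ with components (cos φ cos λ, cos φ sin λ, sin φ).
The central angle between the endpoints is δ = arccos(p₁·p₂) ≈ 0.759 rad (43.5°).
Interpolate at f = 6/9 with slerp weights a = sin((1−f)δ)/sin δ ≈ 0.364, b = sin(fδ)/sin δ ≈ 0.704.
p = a·p₁ + b·p₂ ≈ (0.754, -0.348, -0.558); φ = arcsin(p_z) ≈ -33.89°, λ = atan2(p_y, p_x) ≈ -24.76°.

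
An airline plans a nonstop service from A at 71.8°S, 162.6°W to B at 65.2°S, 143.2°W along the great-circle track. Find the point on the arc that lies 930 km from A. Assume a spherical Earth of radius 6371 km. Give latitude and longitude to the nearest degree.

The haversine formula gives a central angle δ ≈ 0.168 rad (9.6°) between the endpoints. The total great-circle distance is δ·R ≈ 0.168 × 6371 ≈ 1070 km, so the target fraction is f = 930/1070 ≈ 0.869.
Interpolate at f ≈ 0.869 with slerp weights a = sin((1−f)δ)/sin δ ≈ 0.131, b = sin(fδ)/sin δ ≈ 0.870.
p = a·p₁ + b·p₂ ≈ (-0.331, -0.231, -0.915); φ = arcsin(p_z) ≈ -66.17°, λ = atan2(p_y, p_x) ≈ -145.13°.

≈ 66°S, 145°W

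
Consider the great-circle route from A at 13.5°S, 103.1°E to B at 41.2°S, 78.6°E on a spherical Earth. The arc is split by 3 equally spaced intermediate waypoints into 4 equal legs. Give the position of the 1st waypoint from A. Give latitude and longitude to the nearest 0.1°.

Write both endpoints as unit vectors p₁, p₂ with components (cos φ cos λ, cos φ sin λ, sin φ).
The central angle between the endpoints is δ = arccos(p₁·p₂) ≈ 0.610 rad (35.0°).
Interpolate at f = 1/4 with slerp weights a = sin((1−f)δ)/sin δ ≈ 0.771, b = sin(fδ)/sin δ ≈ 0.265.
p = a·p₁ + b·p₂ ≈ (-0.130, 0.926, -0.355); φ = arcsin(p_z) ≈ -20.77°, λ = atan2(p_y, p_x) ≈ 98.02°.

≈ 20.8°S, 98.0°E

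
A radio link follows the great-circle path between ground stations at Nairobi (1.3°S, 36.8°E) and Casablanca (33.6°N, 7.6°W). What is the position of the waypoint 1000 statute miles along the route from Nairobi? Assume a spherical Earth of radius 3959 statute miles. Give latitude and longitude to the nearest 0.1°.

From cos δ = sin φ₁ sin φ₂ + cos φ₁ cos φ₂ cos Δλ, the central angle is δ ≈ 0.949 rad (54.4°). The total great-circle distance is δ·R ≈ 0.949 × 3959 ≈ 3758 mi, so the target fraction is f = 1000/3758 ≈ 0.266.
Interpolate at f ≈ 0.266 with slerp weights a = sin((1−f)δ)/sin δ ≈ 0.789, b = sin(fδ)/sin δ ≈ 0.307.
p = a·p₁ + b·p₂ ≈ (0.886, 0.439, 0.152); φ = arcsin(p_z) ≈ 8.76°, λ = atan2(p_y, p_x) ≈ 26.36°.

≈ 8.8°N, 26.4°E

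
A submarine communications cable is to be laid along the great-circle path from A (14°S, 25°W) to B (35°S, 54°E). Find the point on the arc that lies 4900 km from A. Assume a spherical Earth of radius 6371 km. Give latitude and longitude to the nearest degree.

≈ (33°S, 19°E)

Convert each endpoint to a unit vector on the sphere (x = cos φ cos λ, y = cos φ sin λ, z = sin φ).
The central angle between the endpoints is δ = arccos(p₁·p₂) ≈ 1.276 rad (73.1°). The total great-circle distance is δ·R ≈ 1.276 × 6371 ≈ 8130 km, so the target fraction is f = 4900/8130 ≈ 0.603.
Interpolate at f ≈ 0.603 with slerp weights a = sin((1−f)δ)/sin δ ≈ 0.507, b = sin(fδ)/sin δ ≈ 0.727.
p = a·p₁ + b·p₂ ≈ (0.796, 0.274, -0.540); φ = arcsin(p_z) ≈ -32.66°, λ = atan2(p_y, p_x) ≈ 18.96°.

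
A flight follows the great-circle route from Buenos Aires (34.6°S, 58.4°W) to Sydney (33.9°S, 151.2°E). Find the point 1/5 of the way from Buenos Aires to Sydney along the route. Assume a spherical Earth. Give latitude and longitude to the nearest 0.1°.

≈ (53.0°S, 73.3°W)

Convert each endpoint to a unit vector on the sphere (x = cos φ cos λ, y = cos φ sin λ, z = sin φ).
The central angle between the endpoints is δ = arccos(p₁·p₂) ≈ 1.852 rad (106.1°).
Interpolate at f = 1/5 with slerp weights a = sin((1−f)δ)/sin δ ≈ 1.037, b = sin(fδ)/sin δ ≈ 0.377.
p = a·p₁ + b·p₂ ≈ (0.173, -0.576, -0.799); φ = arcsin(p_z) ≈ -53.01°, λ = atan2(p_y, p_x) ≈ -73.28°.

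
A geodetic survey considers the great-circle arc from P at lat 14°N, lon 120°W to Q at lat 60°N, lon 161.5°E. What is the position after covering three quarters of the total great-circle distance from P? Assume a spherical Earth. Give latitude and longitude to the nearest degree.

≈ lat 55°N, lon 166°W

The haversine formula gives a central angle δ ≈ 1.260 rad (72.2°) between the endpoints.
Interpolate at f = 3/4 with slerp weights a = sin((1−f)δ)/sin δ ≈ 0.325, b = sin(fδ)/sin δ ≈ 0.851.
p = a·p₁ + b·p₂ ≈ (-0.561, -0.138, 0.816); φ = arcsin(p_z) ≈ 54.67°, λ = atan2(p_y, p_x) ≈ -166.16°.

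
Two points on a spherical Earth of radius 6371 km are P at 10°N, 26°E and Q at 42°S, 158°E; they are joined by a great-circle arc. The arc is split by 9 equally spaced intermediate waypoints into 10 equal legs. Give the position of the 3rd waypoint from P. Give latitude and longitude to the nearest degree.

≈ 18°S, 53°E

Write both endpoints as unit vectors p₁, p₂ with components (cos φ cos λ, cos φ sin λ, sin φ).
The central angle between the endpoints is δ = arccos(p₁·p₂) ≈ 2.222 rad (127.3°).
Interpolate at f = 3/10 with slerp weights a = sin((1−f)δ)/sin δ ≈ 1.257, b = sin(fδ)/sin δ ≈ 0.777.
p = a·p₁ + b·p₂ ≈ (0.577, 0.759, -0.302); φ = arcsin(p_z) ≈ -17.56°, λ = atan2(p_y, p_x) ≈ 52.75°.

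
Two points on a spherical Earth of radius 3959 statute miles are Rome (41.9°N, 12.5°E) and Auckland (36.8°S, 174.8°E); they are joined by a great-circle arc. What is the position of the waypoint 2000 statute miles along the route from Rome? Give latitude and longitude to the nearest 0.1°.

Write both endpoints as unit vectors p₁, p₂ with components (cos φ cos λ, cos φ sin λ, sin φ).
The central angle between the endpoints is δ = arccos(p₁·p₂) ≈ 2.887 rad (165.4°). The total great-circle distance is δ·R ≈ 2.887 × 3959 ≈ 11431 mi, so the target fraction is f = 2000/11431 ≈ 0.175.
Interpolate at f ≈ 0.175 with slerp weights a = sin((1−f)δ)/sin δ ≈ 2.737, b = sin(fδ)/sin δ ≈ 1.923.
p = a·p₁ + b·p₂ ≈ (0.455, 0.580, 0.675); φ = arcsin(p_z) ≈ 42.49°, λ = atan2(p_y, p_x) ≈ 51.92°.

≈ 42.5°N, 51.9°E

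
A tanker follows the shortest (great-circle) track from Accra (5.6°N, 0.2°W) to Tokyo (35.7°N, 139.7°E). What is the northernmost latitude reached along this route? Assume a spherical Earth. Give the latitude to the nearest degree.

The great circle lies in the plane with unit normal n̂ = (p₁ × p₂)/|p₁ × p₂|.
Here n̂_z ≈ +0.629; the vertex latitude is φ_max = arccos|n̂_z| ≈ 51.0°.

≈ 51°N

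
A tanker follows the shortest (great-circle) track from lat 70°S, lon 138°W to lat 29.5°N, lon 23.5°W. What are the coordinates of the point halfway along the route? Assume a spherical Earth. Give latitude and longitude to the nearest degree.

Write both endpoints as unit vectors p₁, p₂ with components (cos φ cos λ, cos φ sin λ, sin φ).
The central angle between the endpoints is δ = arccos(p₁·p₂) ≈ 2.197 rad (125.9°).
Interpolate at f = 1/2 with slerp weights a = sin((1−f)δ)/sin δ ≈ 1.099, b = sin(fδ)/sin δ ≈ 1.099.
p = a·p₁ + b·p₂ ≈ (0.598, -0.633, -0.492); φ = arcsin(p_z) ≈ -29.45°, λ = atan2(p_y, p_x) ≈ -46.63°.

≈ lat 29°S, lon 47°W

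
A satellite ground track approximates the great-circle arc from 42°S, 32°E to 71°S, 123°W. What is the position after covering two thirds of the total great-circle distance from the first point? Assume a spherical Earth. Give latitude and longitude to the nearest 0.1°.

≈ 82.4°S, 20.6°W

Write both endpoints as unit vectors p₁, p₂ with components (cos φ cos λ, cos φ sin λ, sin φ).
The central angle between the endpoints is δ = arccos(p₁·p₂) ≈ 1.145 rad (65.6°).
Interpolate at f = 2/3 with slerp weights a = sin((1−f)δ)/sin δ ≈ 0.409, b = sin(fδ)/sin δ ≈ 0.759.
p = a·p₁ + b·p₂ ≈ (0.123, -0.046, -0.991); φ = arcsin(p_z) ≈ -82.44°, λ = atan2(p_y, p_x) ≈ -20.57°.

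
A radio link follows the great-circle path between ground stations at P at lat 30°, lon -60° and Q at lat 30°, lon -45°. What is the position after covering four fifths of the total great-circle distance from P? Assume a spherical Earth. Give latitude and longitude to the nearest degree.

≈ lat 30°, lon -48°

Write both endpoints as unit vectors p₁, p₂ with components (cos φ cos λ, cos φ sin λ, sin φ).
The central angle between the endpoints is δ = arccos(p₁·p₂) ≈ 0.227 rad (13.0°).
Interpolate at f = 4/5 with slerp weights a = sin((1−f)δ)/sin δ ≈ 0.202, b = sin(fδ)/sin δ ≈ 0.802.
p = a·p₁ + b·p₂ ≈ (0.579, -0.643, 0.502); φ = arcsin(p_z) ≈ 30.14°, λ = atan2(p_y, p_x) ≈ -48.00°.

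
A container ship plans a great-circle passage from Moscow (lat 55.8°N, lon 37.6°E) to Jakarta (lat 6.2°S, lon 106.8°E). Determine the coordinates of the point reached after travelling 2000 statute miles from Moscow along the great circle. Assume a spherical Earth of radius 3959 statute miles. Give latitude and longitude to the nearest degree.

≈ lat 39°N, lon 73°E

Write both endpoints as unit vectors p₁, p₂ with components (cos φ cos λ, cos φ sin λ, sin φ).
The central angle between the endpoints is δ = arccos(p₁·p₂) ≈ 1.461 rad (83.7°). The total great-circle distance is δ·R ≈ 1.461 × 3959 ≈ 5786 mi, so the target fraction is f = 2000/5786 ≈ 0.346.
Interpolate at f ≈ 0.346 with slerp weights a = sin((1−f)δ)/sin δ ≈ 0.822, b = sin(fδ)/sin δ ≈ 0.487.
p = a·p₁ + b·p₂ ≈ (0.226, 0.745, 0.627); φ = arcsin(p_z) ≈ 38.85°, λ = atan2(p_y, p_x) ≈ 73.12°.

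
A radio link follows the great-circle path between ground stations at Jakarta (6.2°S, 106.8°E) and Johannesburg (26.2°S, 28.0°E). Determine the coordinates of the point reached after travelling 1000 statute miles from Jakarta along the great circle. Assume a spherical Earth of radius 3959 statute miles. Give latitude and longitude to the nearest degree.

≈ 12°S, 93°E

Write both endpoints as unit vectors p₁, p₂ with components (cos φ cos λ, cos φ sin λ, sin φ).
The central angle between the endpoints is δ = arccos(p₁·p₂) ≈ 1.348 rad (77.2°). The total great-circle distance is δ·R ≈ 1.348 × 3959 ≈ 5337 mi, so the target fraction is f = 1000/5337 ≈ 0.187.
Interpolate at f ≈ 0.187 with slerp weights a = sin((1−f)δ)/sin δ ≈ 0.912, b = sin(fδ)/sin δ ≈ 0.256.
p = a·p₁ + b·p₂ ≈ (-0.059, 0.976, -0.212); φ = arcsin(p_z) ≈ -12.22°, λ = atan2(p_y, p_x) ≈ 93.46°.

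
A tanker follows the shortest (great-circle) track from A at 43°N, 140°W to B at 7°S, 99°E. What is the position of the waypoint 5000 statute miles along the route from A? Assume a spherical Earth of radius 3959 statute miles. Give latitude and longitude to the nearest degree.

≈ 24°N, 132°E

The haversine formula gives a central angle δ ≈ 2.045 rad (117.2°) between the endpoints. The total great-circle distance is δ·R ≈ 2.045 × 3959 ≈ 8098 mi, so the target fraction is f = 5000/8098 ≈ 0.617.
Interpolate at f ≈ 0.617 with slerp weights a = sin((1−f)δ)/sin δ ≈ 0.793, b = sin(fδ)/sin δ ≈ 1.071.
p = a·p₁ + b·p₂ ≈ (-0.610, 0.678, 0.410); φ = arcsin(p_z) ≈ 24.20°, λ = atan2(p_y, p_x) ≈ 132.01°.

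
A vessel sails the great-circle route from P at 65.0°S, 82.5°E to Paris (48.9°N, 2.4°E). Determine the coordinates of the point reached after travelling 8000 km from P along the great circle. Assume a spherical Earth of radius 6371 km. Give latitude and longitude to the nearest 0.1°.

≈ 3.5°S, 29.5°E

Write both endpoints as unit vectors p₁, p₂ with components (cos φ cos λ, cos φ sin λ, sin φ).
The central angle between the endpoints is δ = arccos(p₁·p₂) ≈ 2.259 rad (129.4°). The total great-circle distance is δ·R ≈ 2.259 × 6371 ≈ 14392 km, so the target fraction is f = 8000/14392 ≈ 0.556.
Interpolate at f ≈ 0.556 with slerp weights a = sin((1−f)δ)/sin δ ≈ 1.092, b = sin(fδ)/sin δ ≈ 1.231.
p = a·p₁ + b·p₂ ≈ (0.869, 0.491, -0.062); φ = arcsin(p_z) ≈ -3.55°, λ = atan2(p_y, p_x) ≈ 29.49°.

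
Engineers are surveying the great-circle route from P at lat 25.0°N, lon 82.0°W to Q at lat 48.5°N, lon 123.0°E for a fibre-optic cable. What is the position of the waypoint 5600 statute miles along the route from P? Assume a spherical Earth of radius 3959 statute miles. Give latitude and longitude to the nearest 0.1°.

Write both endpoints as unit vectors p₁, p₂ with components (cos φ cos λ, cos φ sin λ, sin φ).
The central angle between the endpoints is δ = arccos(p₁·p₂) ≈ 1.801 rad (103.2°). The total great-circle distance is δ·R ≈ 1.801 × 3959 ≈ 7128 mi, so the target fraction is f = 5600/7128 ≈ 0.786.
Interpolate at f ≈ 0.786 with slerp weights a = sin((1−f)δ)/sin δ ≈ 0.387, b = sin(fδ)/sin δ ≈ 1.014.
p = a·p₁ + b·p₂ ≈ (-0.317, 0.217, 0.923); φ = arcsin(p_z) ≈ 67.40°, λ = atan2(p_y, p_x) ≈ 145.67°.

≈ lat 67.4°N, lon 145.7°E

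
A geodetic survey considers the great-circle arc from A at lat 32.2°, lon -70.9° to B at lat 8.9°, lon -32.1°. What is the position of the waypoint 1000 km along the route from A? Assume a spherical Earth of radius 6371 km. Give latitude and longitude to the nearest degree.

The haversine formula gives a central angle δ ≈ 0.747 rad (42.8°) between the endpoints. The total great-circle distance is δ·R ≈ 0.747 × 6371 ≈ 4757 km, so the target fraction is f = 1000/4757 ≈ 0.210.
Interpolate at f ≈ 0.210 with slerp weights a = sin((1−f)δ)/sin δ ≈ 0.819, b = sin(fδ)/sin δ ≈ 0.230.
p = a·p₁ + b·p₂ ≈ (0.419, -0.776, 0.472); φ = arcsin(p_z) ≈ 28.16°, λ = atan2(p_y, p_x) ≈ -61.60°.

≈ lat 28°, lon -62°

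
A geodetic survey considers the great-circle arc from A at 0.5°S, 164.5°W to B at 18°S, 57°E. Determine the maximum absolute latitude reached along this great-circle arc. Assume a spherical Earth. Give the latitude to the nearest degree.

The great circle lies in the plane with unit normal n̂ = (p₁ × p₂)/|p₁ × p₂|.
Here n̂_z ≈ -0.894; the vertex latitude is φ_max = arccos|n̂_z| ≈ 26.6°.
Check via Clairaut: cos φ_max = |cos φ₁| · sin C = cos(0.5°)·sin(116.6°) ≈ 0.894, again giving ≈ 26.6°.

≈ 27°S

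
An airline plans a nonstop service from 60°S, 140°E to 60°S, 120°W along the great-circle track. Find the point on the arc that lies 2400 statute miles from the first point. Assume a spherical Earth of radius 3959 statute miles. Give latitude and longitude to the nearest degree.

Convert each endpoint to a unit vector on the sphere (x = cos φ cos λ, y = cos φ sin λ, z = sin φ).
The central angle between the endpoints is δ = arccos(p₁·p₂) ≈ 0.786 rad (45.0°). The total great-circle distance is δ·R ≈ 0.786 × 3959 ≈ 3112 mi, so the target fraction is f = 2400/3112 ≈ 0.771.
Interpolate at f ≈ 0.771 with slerp weights a = sin((1−f)δ)/sin δ ≈ 0.253, b = sin(fδ)/sin δ ≈ 0.805.
p = a·p₁ + b·p₂ ≈ (-0.298, -0.267, -0.916); φ = arcsin(p_z) ≈ -66.39°, λ = atan2(p_y, p_x) ≈ -138.12°.

≈ 66°S, 138°W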